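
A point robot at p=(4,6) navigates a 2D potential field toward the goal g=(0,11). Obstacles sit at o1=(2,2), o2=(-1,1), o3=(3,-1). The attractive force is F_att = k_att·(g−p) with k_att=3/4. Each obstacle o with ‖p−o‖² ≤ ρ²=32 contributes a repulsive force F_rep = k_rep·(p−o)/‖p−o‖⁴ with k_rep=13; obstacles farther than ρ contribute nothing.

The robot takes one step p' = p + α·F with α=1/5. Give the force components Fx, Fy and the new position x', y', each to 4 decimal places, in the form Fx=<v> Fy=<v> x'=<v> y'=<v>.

F_att = 3/4·(g−p) = 3/4·(-4,5) = (-3.0000,3.7500)
o1: d²=20 ≤ ρ²=32; F_rep = 13·(2,4)/20² = (0.0650,0.1300)
o2: d²=50 > ρ²=32 → inactive
o3: d²=50 > ρ²=32 → inactive
F = F_att + ΣF_rep = (-2.9350,3.8800)
p' = p + 1/5·F = (3.4130,6.7760)

Fx=-2.9350 Fy=3.8800 x'=3.4130 y'=6.7760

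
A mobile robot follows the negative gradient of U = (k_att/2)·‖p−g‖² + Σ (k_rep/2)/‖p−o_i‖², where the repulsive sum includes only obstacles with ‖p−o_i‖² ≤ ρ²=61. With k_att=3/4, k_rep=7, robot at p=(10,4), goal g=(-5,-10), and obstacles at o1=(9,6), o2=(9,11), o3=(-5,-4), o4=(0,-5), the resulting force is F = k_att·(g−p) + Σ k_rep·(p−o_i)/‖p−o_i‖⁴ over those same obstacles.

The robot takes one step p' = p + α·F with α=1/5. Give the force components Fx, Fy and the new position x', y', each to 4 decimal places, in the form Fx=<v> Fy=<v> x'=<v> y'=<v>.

Fx=-10.9672 Fy=-11.0796 x'=7.8066 y'=1.7841

F_att = 3/4·(g−p) = 3/4·(-15,-14) = (-11.2500,-10.5000)
o1: d²=5 ≤ ρ²=61; F_rep = 7·(1,-2)/5² = (0.2800,-0.5600)
o2: d²=50 ≤ ρ²=61; F_rep = 7·(1,-7)/50² = (0.0028,-0.0196)
o3: d²=289 > ρ²=61 → inactive
o4: d²=181 > ρ²=61 → inactive
F = F_att + ΣF_rep = (-10.9672,-11.0796)
p' = p + 1/5·F = (7.8066,1.7841)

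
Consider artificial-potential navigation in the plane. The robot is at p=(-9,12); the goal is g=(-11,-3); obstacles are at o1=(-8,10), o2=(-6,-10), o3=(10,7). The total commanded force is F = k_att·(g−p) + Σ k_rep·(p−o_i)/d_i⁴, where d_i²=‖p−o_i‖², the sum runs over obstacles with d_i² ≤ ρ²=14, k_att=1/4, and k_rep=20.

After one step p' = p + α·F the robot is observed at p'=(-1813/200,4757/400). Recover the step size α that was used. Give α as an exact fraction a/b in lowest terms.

α = 1/20

F_att = 1/4·(g−p) = 1/4·(-2,-15) = (-0.5000,-3.7500)
o1: d²=5 ≤ ρ²=14; F_rep = 20·(-1,2)/5² = (-0.8000,1.6000)
o2: d²=493 > ρ²=14 → inactive
o3: d²=386 > ρ²=14 → inactive
F = F_att + ΣF_rep = (-1.3000,-2.1500)
Δp = p'−p = (-0.0650,-0.1075); α = Δx/Fx = (-13/200) / (-13/10) = 1/20
check: Δy/Fy = (-43/400) / (-43/20) = 1/20 ✓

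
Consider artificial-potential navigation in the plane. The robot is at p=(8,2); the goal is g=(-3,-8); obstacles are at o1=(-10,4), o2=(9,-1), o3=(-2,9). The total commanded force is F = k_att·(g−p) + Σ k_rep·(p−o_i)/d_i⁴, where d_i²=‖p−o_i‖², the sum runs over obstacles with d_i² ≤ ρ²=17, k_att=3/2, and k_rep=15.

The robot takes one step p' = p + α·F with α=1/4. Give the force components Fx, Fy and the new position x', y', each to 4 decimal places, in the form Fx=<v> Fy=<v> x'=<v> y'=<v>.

F_att = 3/2·(g−p) = 3/2·(-11,-10) = (-16.5000,-15.0000)
o1: d²=328 > ρ²=17 → inactive
o2: d²=10 ≤ ρ²=17; F_rep = 15·(-1,3)/10² = (-0.1500,0.4500)
o3: d²=149 > ρ²=17 → inactive
F = F_att + ΣF_rep = (-16.6500,-14.5500)
p' = p + 1/4·F = (3.8375,-1.6375)

Fx=-16.6500 Fy=-14.5500 x'=3.8375 y'=-1.6375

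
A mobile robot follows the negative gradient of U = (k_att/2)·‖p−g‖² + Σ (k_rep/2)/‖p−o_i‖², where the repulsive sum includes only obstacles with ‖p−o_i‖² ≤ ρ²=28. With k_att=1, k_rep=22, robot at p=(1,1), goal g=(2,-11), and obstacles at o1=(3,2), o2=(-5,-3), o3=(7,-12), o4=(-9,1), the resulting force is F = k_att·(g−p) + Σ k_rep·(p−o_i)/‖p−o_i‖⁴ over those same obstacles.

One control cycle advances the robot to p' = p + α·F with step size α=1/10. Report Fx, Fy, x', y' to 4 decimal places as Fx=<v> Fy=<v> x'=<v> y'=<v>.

F_att = 1·(g−p) = 1·(1,-12) = (1.0000,-12.0000)
o1: d²=5 ≤ ρ²=28; F_rep = 22·(-2,-1)/5² = (-1.7600,-0.8800)
o2: d²=52 > ρ²=28 → inactive
o3: d²=205 > ρ²=28 → inactive
o4: d²=100 > ρ²=28 → inactive
F = F_att + ΣF_rep = (-0.7600,-12.8800)
p' = p + 1/10·F = (0.9240,-0.2880)

Fx=-0.7600 Fy=-12.8800 x'=0.9240 y'=-0.2880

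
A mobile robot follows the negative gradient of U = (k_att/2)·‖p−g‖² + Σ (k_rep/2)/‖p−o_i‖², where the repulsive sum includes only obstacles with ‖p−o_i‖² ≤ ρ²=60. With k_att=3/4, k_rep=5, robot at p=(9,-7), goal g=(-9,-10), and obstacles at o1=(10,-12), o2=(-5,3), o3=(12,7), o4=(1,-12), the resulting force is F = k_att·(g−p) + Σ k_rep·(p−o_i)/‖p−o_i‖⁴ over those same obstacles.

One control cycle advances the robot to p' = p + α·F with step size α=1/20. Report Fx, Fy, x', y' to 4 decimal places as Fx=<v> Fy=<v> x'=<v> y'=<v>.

Fx=-13.5074 Fy=-2.2130 x'=8.3246 y'=-7.1107

F_att = 3/4·(g−p) = 3/4·(-18,-3) = (-13.5000,-2.2500)
o1: d²=26 ≤ ρ²=60; F_rep = 5·(-1,5)/26² = (-0.0074,0.0370)
o2: d²=296 > ρ²=60 → inactive
o3: d²=205 > ρ²=60 → inactive
o4: d²=89 > ρ²=60 → inactive
F = F_att + ΣF_rep = (-13.5074,-2.2130)
p' = p + 1/20·F = (8.3246,-7.1107)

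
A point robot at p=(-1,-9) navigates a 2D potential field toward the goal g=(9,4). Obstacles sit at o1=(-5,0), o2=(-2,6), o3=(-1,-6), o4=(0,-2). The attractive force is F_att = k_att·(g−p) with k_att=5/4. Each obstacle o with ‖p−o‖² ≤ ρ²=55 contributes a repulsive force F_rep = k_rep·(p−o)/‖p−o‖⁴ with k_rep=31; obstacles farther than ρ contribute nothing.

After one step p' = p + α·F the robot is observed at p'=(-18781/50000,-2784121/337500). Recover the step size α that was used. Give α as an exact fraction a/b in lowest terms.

α = 1/20

F_att = 5/4·(g−p) = 5/4·(10,13) = (12.5000,16.2500)
o1: d²=97 > ρ²=55 → inactive
o2: d²=226 > ρ²=55 → inactive
o3: d²=9 ≤ ρ²=55; F_rep = 31·(0,-3)/9² = (0.0000,-1.1481)
o4: d²=50 ≤ ρ²=55; F_rep = 31·(-1,-7)/50² = (-0.0124,-0.0868)
F = F_att + ΣF_rep = (12.4876,15.0151)
Δp = p'−p = (0.6244,0.7508); α = Δx/Fx = (31219/50000) / (31219/2500) = 1/20
check: Δy/Fy = (253379/337500) / (253379/16875) = 1/20 ✓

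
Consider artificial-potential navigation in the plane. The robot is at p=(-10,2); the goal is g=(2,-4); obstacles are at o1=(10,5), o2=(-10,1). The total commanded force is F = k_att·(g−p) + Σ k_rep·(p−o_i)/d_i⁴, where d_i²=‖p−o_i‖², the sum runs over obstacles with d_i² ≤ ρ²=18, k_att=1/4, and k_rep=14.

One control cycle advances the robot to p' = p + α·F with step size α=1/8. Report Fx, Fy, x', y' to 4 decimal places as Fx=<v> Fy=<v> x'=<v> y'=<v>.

Fx=3.0000 Fy=12.5000 x'=-9.6250 y'=3.5625

F_att = 1/4·(g−p) = 1/4·(12,-6) = (3.0000,-1.5000)
o1: d²=409 > ρ²=18 → inactive
o2: d²=1 ≤ ρ²=18; F_rep = 14·(0,1)/1² = (0.0000,14.0000)
F = F_att + ΣF_rep = (3.0000,12.5000)
p' = p + 1/8·F = (-9.6250,3.5625)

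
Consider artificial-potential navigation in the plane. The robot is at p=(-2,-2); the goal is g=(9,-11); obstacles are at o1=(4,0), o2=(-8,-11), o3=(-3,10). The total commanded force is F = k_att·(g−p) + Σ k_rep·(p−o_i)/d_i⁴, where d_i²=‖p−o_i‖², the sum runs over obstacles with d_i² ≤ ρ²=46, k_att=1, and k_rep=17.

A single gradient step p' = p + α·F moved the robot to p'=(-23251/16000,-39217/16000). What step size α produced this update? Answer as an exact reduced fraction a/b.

F_att = 1·(g−p) = 1·(11,-9) = (11.0000,-9.0000)
o1: d²=40 ≤ ρ²=46; F_rep = 17·(-6,-2)/40² = (-0.0638,-0.0213)
o2: d²=117 > ρ²=46 → inactive
o3: d²=145 > ρ²=46 → inactive
F = F_att + ΣF_rep = (10.9362,-9.0213)
Δp = p'−p = (0.5468,-0.4511); α = Δx/Fx = (8749/16000) / (8749/800) = 1/20
check: Δy/Fy = (-7217/16000) / (-7217/800) = 1/20 ✓

α = 1/20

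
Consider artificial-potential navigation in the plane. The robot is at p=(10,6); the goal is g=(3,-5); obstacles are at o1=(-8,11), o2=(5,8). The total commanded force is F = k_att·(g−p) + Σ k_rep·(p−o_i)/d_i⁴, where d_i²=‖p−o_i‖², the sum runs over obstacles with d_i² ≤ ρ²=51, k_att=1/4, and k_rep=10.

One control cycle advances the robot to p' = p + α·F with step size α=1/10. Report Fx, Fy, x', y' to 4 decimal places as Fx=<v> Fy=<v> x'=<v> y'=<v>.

F_att = 1/4·(g−p) = 1/4·(-7,-11) = (-1.7500,-2.7500)
o1: d²=349 > ρ²=51 → inactive
o2: d²=29 ≤ ρ²=51; F_rep = 10·(5,-2)/29² = (0.0595,-0.0238)
F = F_att + ΣF_rep = (-1.6905,-2.7738)
p' = p + 1/10·F = (9.8309,5.7226)

Fx=-1.6905 Fy=-2.7738 x'=9.8309 y'=5.7226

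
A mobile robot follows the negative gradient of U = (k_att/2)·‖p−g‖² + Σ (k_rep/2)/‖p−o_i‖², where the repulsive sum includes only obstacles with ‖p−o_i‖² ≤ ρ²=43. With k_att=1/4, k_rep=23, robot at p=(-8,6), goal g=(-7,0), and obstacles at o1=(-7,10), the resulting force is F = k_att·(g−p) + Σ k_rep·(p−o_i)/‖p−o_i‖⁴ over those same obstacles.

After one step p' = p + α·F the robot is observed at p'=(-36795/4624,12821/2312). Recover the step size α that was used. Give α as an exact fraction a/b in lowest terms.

F_att = 1/4·(g−p) = 1/4·(1,-6) = (0.2500,-1.5000)
o1: d²=17 ≤ ρ²=43; F_rep = 23·(-1,-4)/17² = (-0.0796,-0.3183)
F = F_att + ΣF_rep = (0.1704,-1.8183)
Δp = p'−p = (0.0426,-0.4546); α = Δx/Fx = (197/4624) / (197/1156) = 1/4
check: Δy/Fy = (-1051/2312) / (-1051/578) = 1/4 ✓

α = 1/4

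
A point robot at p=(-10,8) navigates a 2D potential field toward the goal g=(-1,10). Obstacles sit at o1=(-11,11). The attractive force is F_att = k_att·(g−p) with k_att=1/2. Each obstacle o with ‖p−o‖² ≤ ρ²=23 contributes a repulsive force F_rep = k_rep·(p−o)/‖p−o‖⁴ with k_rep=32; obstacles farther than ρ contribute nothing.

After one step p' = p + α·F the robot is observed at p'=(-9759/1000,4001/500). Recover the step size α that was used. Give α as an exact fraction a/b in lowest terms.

α = 1/20

F_att = 1/2·(g−p) = 1/2·(9,2) = (4.5000,1.0000)
o1: d²=10 ≤ ρ²=23; F_rep = 32·(1,-3)/10² = (0.3200,-0.9600)
F = F_att + ΣF_rep = (4.8200,0.0400)
Δp = p'−p = (0.2410,0.0020); α = Δx/Fx = (241/1000) / (241/50) = 1/20
check: Δy/Fy = (1/500) / (1/25) = 1/20 ✓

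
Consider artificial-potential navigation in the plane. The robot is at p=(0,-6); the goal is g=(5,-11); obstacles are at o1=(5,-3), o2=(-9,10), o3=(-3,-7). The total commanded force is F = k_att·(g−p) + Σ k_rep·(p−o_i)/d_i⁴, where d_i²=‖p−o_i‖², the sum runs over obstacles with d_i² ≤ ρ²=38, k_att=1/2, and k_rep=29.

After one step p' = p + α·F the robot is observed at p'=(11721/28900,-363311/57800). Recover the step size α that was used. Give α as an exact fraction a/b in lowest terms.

F_att = 1/2·(g−p) = 1/2·(5,-5) = (2.5000,-2.5000)
o1: d²=34 ≤ ρ²=38; F_rep = 29·(-5,-3)/34² = (-0.1254,-0.0753)
o2: d²=337 > ρ²=38 → inactive
o3: d²=10 ≤ ρ²=38; F_rep = 29·(3,1)/10² = (0.8700,0.2900)
F = F_att + ΣF_rep = (3.2446,-2.2853)
Δp = p'−p = (0.4056,-0.2857); α = Δx/Fx = (11721/28900) / (23442/7225) = 1/8
check: Δy/Fy = (-16511/57800) / (-16511/7225) = 1/8 ✓

α = 1/8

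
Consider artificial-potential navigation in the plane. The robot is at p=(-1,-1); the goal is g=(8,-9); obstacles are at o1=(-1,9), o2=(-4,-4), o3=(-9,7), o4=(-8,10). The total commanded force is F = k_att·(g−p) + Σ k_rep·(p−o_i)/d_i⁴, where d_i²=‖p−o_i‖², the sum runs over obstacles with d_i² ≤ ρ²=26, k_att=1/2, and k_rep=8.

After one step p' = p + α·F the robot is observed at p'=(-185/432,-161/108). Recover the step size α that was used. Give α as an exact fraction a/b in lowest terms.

α = 1/8

F_att = 1/2·(g−p) = 1/2·(9,-8) = (4.5000,-4.0000)
o1: d²=100 > ρ²=26 → inactive
o2: d²=18 ≤ ρ²=26; F_rep = 8·(3,3)/18² = (0.0741,0.0741)
o3: d²=128 > ρ²=26 → inactive
o4: d²=170 > ρ²=26 → inactive
F = F_att + ΣF_rep = (4.5741,-3.9259)
Δp = p'−p = (0.5718,-0.4907); α = Δx/Fx = (247/432) / (247/54) = 1/8
check: Δy/Fy = (-53/108) / (-106/27) = 1/8 ✓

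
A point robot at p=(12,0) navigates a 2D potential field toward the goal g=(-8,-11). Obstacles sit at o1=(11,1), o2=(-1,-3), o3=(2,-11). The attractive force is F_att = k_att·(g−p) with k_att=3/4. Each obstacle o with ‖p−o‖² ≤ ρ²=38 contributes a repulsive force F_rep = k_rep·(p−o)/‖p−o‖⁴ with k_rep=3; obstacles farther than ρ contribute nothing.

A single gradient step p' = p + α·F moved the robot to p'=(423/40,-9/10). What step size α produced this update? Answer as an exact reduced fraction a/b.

α = 1/10

F_att = 3/4·(g−p) = 3/4·(-20,-11) = (-15.0000,-8.2500)
o1: d²=2 ≤ ρ²=38; F_rep = 3·(1,-1)/2² = (0.7500,-0.7500)
o2: d²=178 > ρ²=38 → inactive
o3: d²=221 > ρ²=38 → inactive
F = F_att + ΣF_rep = (-14.2500,-9.0000)
Δp = p'−p = (-1.4250,-0.9000); α = Δx/Fx = (-57/40) / (-57/4) = 1/10
check: Δy/Fy = (-9/10) / (-9) = 1/10 ✓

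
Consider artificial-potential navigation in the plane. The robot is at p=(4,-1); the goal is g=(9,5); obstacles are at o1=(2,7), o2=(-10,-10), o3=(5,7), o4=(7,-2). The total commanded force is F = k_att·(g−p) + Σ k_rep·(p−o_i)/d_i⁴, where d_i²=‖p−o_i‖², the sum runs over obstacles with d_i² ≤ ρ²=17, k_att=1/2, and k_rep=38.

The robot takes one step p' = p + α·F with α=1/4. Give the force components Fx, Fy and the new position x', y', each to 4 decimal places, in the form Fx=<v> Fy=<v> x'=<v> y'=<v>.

Fx=1.3600 Fy=3.3800 x'=4.3400 y'=-0.1550

F_att = 1/2·(g−p) = 1/2·(5,6) = (2.5000,3.0000)
o1: d²=68 > ρ²=17 → inactive
o2: d²=277 > ρ²=17 → inactive
o3: d²=65 > ρ²=17 → inactive
o4: d²=10 ≤ ρ²=17; F_rep = 38·(-3,1)/10² = (-1.1400,0.3800)
F = F_att + ΣF_rep = (1.3600,3.3800)
p' = p + 1/4·F = (4.3400,-0.1550)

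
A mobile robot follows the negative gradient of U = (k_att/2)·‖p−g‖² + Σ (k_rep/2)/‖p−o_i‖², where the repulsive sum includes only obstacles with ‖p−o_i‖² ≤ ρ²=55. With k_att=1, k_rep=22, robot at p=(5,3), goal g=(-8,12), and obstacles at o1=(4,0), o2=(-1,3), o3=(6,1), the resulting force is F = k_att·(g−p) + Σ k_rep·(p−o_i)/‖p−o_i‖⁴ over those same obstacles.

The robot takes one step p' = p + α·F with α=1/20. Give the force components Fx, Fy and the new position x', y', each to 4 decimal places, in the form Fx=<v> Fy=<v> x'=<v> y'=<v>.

Fx=-13.5581 Fy=11.4200 x'=4.3221 y'=3.5710

F_att = 1·(g−p) = 1·(-13,9) = (-13.0000,9.0000)
o1: d²=10 ≤ ρ²=55; F_rep = 22·(1,3)/10² = (0.2200,0.6600)
o2: d²=36 ≤ ρ²=55; F_rep = 22·(6,0)/36² = (0.1019,0.0000)
o3: d²=5 ≤ ρ²=55; F_rep = 22·(-1,2)/5² = (-0.8800,1.7600)
F = F_att + ΣF_rep = (-13.5581,11.4200)
p' = p + 1/20·F = (4.3221,3.5710)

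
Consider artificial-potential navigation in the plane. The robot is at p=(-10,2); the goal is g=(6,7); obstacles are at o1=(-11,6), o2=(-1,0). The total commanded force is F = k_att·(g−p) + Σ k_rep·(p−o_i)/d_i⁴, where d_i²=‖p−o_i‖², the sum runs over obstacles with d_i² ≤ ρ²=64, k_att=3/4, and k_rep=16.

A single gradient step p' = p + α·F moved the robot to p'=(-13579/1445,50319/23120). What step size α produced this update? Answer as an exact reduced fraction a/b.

α = 1/20

F_att = 3/4·(g−p) = 3/4·(16,5) = (12.0000,3.7500)
o1: d²=17 ≤ ρ²=64; F_rep = 16·(1,-4)/17² = (0.0554,-0.2215)
o2: d²=85 > ρ²=64 → inactive
F = F_att + ΣF_rep = (12.0554,3.5285)
Δp = p'−p = (0.6028,0.1764); α = Δx/Fx = (871/1445) / (3484/289) = 1/20
check: Δy/Fy = (4079/23120) / (4079/1156) = 1/20 ✓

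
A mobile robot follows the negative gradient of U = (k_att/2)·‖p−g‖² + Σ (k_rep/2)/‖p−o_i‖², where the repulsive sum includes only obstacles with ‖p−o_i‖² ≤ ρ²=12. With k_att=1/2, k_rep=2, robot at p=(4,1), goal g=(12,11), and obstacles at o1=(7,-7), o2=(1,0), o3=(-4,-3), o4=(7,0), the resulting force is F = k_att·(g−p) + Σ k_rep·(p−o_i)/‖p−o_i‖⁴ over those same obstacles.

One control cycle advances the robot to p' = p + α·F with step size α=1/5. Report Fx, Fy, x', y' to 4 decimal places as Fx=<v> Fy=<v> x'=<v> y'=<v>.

F_att = 1/2·(g−p) = 1/2·(8,10) = (4.0000,5.0000)
o1: d²=73 > ρ²=12 → inactive
o2: d²=10 ≤ ρ²=12; F_rep = 2·(3,1)/10² = (0.0600,0.0200)
o3: d²=80 > ρ²=12 → inactive
o4: d²=10 ≤ ρ²=12; F_rep = 2·(-3,1)/10² = (-0.0600,0.0200)
F = F_att + ΣF_rep = (4.0000,5.0400)
p' = p + 1/5·F = (4.8000,2.0080)

Fx=4.0000 Fy=5.0400 x'=4.8000 y'=2.0080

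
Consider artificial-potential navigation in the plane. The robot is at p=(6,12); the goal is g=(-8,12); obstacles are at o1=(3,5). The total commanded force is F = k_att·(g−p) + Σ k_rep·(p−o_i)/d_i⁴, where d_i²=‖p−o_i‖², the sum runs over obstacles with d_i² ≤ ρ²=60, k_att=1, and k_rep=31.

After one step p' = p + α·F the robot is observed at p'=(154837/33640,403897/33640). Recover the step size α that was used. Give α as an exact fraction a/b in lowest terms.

F_att = 1·(g−p) = 1·(-14,0) = (-14.0000,0.0000)
o1: d²=58 ≤ ρ²=60; F_rep = 31·(3,7)/58² = (0.0276,0.0645)
F = F_att + ΣF_rep = (-13.9724,0.0645)
Δp = p'−p = (-1.3972,0.0065); α = Δx/Fx = (-47003/33640) / (-47003/3364) = 1/10
check: Δy/Fy = (217/33640) / (217/3364) = 1/10 ✓

α = 1/10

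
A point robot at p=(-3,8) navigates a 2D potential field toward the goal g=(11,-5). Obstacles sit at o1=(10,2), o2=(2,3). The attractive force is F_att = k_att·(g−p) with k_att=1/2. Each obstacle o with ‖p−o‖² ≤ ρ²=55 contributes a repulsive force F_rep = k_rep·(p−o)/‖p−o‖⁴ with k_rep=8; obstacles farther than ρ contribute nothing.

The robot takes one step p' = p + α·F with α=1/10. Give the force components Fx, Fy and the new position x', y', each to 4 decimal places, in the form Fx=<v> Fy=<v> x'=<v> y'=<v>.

F_att = 1/2·(g−p) = 1/2·(14,-13) = (7.0000,-6.5000)
o1: d²=205 > ρ²=55 → inactive
o2: d²=50 ≤ ρ²=55; F_rep = 8·(-5,5)/50² = (-0.0160,0.0160)
F = F_att + ΣF_rep = (6.9840,-6.4840)
p' = p + 1/10·F = (-2.3016,7.3516)

Fx=6.9840 Fy=-6.4840 x'=-2.3016 y'=7.3516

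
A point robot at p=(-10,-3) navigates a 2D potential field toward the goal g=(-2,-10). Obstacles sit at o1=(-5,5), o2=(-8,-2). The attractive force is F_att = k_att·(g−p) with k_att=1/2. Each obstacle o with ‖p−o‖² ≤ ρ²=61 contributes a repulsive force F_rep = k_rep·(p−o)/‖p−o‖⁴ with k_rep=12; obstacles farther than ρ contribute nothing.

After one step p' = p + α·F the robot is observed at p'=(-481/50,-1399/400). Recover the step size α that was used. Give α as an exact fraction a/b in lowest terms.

α = 1/8

F_att = 1/2·(g−p) = 1/2·(8,-7) = (4.0000,-3.5000)
o1: d²=89 > ρ²=61 → inactive
o2: d²=5 ≤ ρ²=61; F_rep = 12·(-2,-1)/5² = (-0.9600,-0.4800)
F = F_att + ΣF_rep = (3.0400,-3.9800)
Δp = p'−p = (0.3800,-0.4975); α = Δx/Fx = (19/50) / (76/25) = 1/8
check: Δy/Fy = (-199/400) / (-199/50) = 1/8 ✓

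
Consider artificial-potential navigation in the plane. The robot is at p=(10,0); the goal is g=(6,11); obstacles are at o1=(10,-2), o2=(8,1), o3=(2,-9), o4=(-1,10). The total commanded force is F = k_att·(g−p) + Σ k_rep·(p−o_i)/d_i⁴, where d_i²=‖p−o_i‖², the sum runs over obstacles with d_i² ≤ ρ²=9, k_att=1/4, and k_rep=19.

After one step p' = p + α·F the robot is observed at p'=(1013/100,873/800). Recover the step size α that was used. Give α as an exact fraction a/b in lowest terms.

F_att = 1/4·(g−p) = 1/4·(-4,11) = (-1.0000,2.7500)
o1: d²=4 ≤ ρ²=9; F_rep = 19·(0,2)/4² = (0.0000,2.3750)
o2: d²=5 ≤ ρ²=9; F_rep = 19·(2,-1)/5² = (1.5200,-0.7600)
o3: d²=145 > ρ²=9 → inactive
o4: d²=221 > ρ²=9 → inactive
F = F_att + ΣF_rep = (0.5200,4.3650)
Δp = p'−p = (0.1300,1.0913); α = Δx/Fx = (13/100) / (13/25) = 1/4
check: Δy/Fy = (873/800) / (873/200) = 1/4 ✓

α = 1/4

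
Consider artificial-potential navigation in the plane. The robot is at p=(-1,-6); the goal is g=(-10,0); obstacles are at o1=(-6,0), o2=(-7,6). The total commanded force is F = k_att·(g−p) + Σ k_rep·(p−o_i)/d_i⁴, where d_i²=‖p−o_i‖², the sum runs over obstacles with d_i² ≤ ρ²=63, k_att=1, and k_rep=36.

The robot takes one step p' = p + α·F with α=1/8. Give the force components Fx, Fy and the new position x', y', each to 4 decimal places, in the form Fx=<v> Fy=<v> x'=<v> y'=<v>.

Fx=-8.9516 Fy=5.9420 x'=-2.1190 y'=-5.2573

F_att = 1·(g−p) = 1·(-9,6) = (-9.0000,6.0000)
o1: d²=61 ≤ ρ²=63; F_rep = 36·(5,-6)/61² = (0.0484,-0.0580)
o2: d²=180 > ρ²=63 → inactive
F = F_att + ΣF_rep = (-8.9516,5.9420)
p' = p + 1/8·F = (-2.1190,-5.2573)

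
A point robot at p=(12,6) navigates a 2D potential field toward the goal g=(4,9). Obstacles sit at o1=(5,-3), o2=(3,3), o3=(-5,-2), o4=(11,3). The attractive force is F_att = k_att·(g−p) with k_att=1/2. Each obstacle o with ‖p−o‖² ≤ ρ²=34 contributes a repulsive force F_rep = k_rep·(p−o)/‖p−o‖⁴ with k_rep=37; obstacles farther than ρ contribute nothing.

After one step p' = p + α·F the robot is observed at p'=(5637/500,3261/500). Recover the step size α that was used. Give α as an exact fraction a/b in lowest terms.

F_att = 1/2·(g−p) = 1/2·(-8,3) = (-4.0000,1.5000)
o1: d²=130 > ρ²=34 → inactive
o2: d²=90 > ρ²=34 → inactive
o3: d²=353 > ρ²=34 → inactive
o4: d²=10 ≤ ρ²=34; F_rep = 37·(1,3)/10² = (0.3700,1.1100)
F = F_att + ΣF_rep = (-3.6300,2.6100)
Δp = p'−p = (-0.7260,0.5220); α = Δx/Fx = (-363/500) / (-363/100) = 1/5
check: Δy/Fy = (261/500) / (261/100) = 1/5 ✓

α = 1/5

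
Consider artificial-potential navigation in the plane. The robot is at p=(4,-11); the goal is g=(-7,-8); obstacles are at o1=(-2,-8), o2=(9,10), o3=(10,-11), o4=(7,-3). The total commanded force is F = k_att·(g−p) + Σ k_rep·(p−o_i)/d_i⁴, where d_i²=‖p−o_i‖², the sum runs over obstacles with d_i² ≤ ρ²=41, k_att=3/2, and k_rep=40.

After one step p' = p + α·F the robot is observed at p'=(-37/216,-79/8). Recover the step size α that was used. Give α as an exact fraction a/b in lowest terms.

α = 1/4

F_att = 3/2·(g−p) = 3/2·(-11,3) = (-16.5000,4.5000)
o1: d²=45 > ρ²=41 → inactive
o2: d²=466 > ρ²=41 → inactive
o3: d²=36 ≤ ρ²=41; F_rep = 40·(-6,0)/36² = (-0.1852,0.0000)
o4: d²=73 > ρ²=41 → inactive
F = F_att + ΣF_rep = (-16.6852,4.5000)
Δp = p'−p = (-4.1713,1.1250); α = Δx/Fx = (-901/216) / (-901/54) = 1/4
check: Δy/Fy = (9/8) / (9/2) = 1/4 ✓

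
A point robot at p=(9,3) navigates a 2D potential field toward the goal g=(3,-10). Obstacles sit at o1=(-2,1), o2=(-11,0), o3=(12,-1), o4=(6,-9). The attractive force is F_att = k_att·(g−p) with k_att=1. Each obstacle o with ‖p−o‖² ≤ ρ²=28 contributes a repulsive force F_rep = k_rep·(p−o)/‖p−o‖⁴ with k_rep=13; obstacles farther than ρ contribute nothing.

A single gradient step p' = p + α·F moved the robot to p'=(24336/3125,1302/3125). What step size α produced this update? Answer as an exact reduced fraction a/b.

F_att = 1·(g−p) = 1·(-6,-13) = (-6.0000,-13.0000)
o1: d²=125 > ρ²=28 → inactive
o2: d²=409 > ρ²=28 → inactive
o3: d²=25 ≤ ρ²=28; F_rep = 13·(-3,4)/25² = (-0.0624,0.0832)
o4: d²=153 > ρ²=28 → inactive
F = F_att + ΣF_rep = (-6.0624,-12.9168)
Δp = p'−p = (-1.2125,-2.5834); α = Δx/Fx = (-3789/3125) / (-3789/625) = 1/5
check: Δy/Fy = (-8073/3125) / (-8073/625) = 1/5 ✓

α = 1/5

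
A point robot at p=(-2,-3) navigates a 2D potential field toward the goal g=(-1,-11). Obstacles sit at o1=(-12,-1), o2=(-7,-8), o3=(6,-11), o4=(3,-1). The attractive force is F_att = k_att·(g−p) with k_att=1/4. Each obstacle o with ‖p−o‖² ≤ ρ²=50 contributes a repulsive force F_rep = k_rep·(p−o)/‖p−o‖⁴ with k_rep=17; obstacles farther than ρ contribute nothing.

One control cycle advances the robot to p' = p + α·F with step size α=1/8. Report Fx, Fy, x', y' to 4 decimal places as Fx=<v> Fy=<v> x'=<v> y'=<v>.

F_att = 1/4·(g−p) = 1/4·(1,-8) = (0.2500,-2.0000)
o1: d²=104 > ρ²=50 → inactive
o2: d²=50 ≤ ρ²=50; F_rep = 17·(5,5)/50² = (0.0340,0.0340)
o3: d²=128 > ρ²=50 → inactive
o4: d²=29 ≤ ρ²=50; F_rep = 17·(-5,-2)/29² = (-0.1011,-0.0404)
F = F_att + ΣF_rep = (0.1829,-2.0064)
p' = p + 1/8·F = (-1.9771,-3.2508)

Fx=0.1829 Fy=-2.0064 x'=-1.9771 y'=-3.2508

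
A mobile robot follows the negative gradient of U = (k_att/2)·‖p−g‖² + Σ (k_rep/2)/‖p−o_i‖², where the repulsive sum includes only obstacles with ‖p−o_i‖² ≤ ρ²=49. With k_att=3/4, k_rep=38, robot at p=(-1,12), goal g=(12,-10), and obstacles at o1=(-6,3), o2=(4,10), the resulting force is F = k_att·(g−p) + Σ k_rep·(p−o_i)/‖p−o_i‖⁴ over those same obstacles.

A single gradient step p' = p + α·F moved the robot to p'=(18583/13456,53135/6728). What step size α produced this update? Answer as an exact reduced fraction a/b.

F_att = 3/4·(g−p) = 3/4·(13,-22) = (9.7500,-16.5000)
o1: d²=106 > ρ²=49 → inactive
o2: d²=29 ≤ ρ²=49; F_rep = 38·(-5,2)/29² = (-0.2259,0.0904)
F = F_att + ΣF_rep = (9.5241,-16.4096)
Δp = p'−p = (2.3810,-4.1024); α = Δx/Fx = (32039/13456) / (32039/3364) = 1/4
check: Δy/Fy = (-27601/6728) / (-27601/1682) = 1/4 ✓

α = 1/4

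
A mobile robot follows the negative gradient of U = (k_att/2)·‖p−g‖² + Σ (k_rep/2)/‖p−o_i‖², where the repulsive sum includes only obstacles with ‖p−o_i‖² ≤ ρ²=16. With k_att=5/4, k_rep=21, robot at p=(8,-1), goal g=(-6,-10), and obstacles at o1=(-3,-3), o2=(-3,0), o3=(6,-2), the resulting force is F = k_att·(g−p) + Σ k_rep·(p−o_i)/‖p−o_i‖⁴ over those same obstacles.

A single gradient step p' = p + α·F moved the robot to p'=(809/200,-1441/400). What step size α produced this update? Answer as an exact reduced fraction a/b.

F_att = 5/4·(g−p) = 5/4·(-14,-9) = (-17.5000,-11.2500)
o1: d²=125 > ρ²=16 → inactive
o2: d²=122 > ρ²=16 → inactive
o3: d²=5 ≤ ρ²=16; F_rep = 21·(2,1)/5² = (1.6800,0.8400)
F = F_att + ΣF_rep = (-15.8200,-10.4100)
Δp = p'−p = (-3.9550,-2.6025); α = Δx/Fx = (-791/200) / (-791/50) = 1/4
check: Δy/Fy = (-1041/400) / (-1041/100) = 1/4 ✓

α = 1/4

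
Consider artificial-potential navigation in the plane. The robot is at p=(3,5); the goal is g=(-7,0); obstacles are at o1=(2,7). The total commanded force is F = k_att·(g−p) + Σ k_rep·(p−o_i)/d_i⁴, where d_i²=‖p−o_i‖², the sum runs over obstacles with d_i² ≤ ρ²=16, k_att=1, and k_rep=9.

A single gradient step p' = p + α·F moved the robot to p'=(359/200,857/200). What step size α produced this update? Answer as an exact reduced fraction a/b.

F_att = 1·(g−p) = 1·(-10,-5) = (-10.0000,-5.0000)
o1: d²=5 ≤ ρ²=16; F_rep = 9·(1,-2)/5² = (0.3600,-0.7200)
F = F_att + ΣF_rep = (-9.6400,-5.7200)
Δp = p'−p = (-1.2050,-0.7150); α = Δx/Fx = (-241/200) / (-241/25) = 1/8
check: Δy/Fy = (-143/200) / (-143/25) = 1/8 ✓

α = 1/8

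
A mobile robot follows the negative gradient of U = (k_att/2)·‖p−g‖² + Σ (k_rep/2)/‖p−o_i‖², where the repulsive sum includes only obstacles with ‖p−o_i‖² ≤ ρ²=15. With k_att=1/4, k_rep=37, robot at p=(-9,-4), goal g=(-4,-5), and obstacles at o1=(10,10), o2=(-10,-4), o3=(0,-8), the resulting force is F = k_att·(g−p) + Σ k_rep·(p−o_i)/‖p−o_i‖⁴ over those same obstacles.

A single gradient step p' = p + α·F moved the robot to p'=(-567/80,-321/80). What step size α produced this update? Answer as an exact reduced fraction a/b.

F_att = 1/4·(g−p) = 1/4·(5,-1) = (1.2500,-0.2500)
o1: d²=557 > ρ²=15 → inactive
o2: d²=1 ≤ ρ²=15; F_rep = 37·(1,0)/1² = (37.0000,0.0000)
o3: d²=97 > ρ²=15 → inactive
F = F_att + ΣF_rep = (38.2500,-0.2500)
Δp = p'−p = (1.9125,-0.0125); α = Δx/Fx = (153/80) / (153/4) = 1/20
check: Δy/Fy = (-1/80) / (-1/4) = 1/20 ✓

α = 1/20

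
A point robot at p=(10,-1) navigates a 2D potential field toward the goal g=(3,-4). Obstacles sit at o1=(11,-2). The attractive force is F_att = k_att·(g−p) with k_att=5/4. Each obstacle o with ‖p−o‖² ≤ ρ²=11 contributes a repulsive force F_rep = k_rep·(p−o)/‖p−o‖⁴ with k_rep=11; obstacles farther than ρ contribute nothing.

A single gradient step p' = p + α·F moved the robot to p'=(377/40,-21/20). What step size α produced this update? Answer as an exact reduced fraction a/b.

F_att = 5/4·(g−p) = 5/4·(-7,-3) = (-8.7500,-3.7500)
o1: d²=2 ≤ ρ²=11; F_rep = 11·(-1,1)/2² = (-2.7500,2.7500)
F = F_att + ΣF_rep = (-11.5000,-1.0000)
Δp = p'−p = (-0.5750,-0.0500); α = Δx/Fx = (-23/40) / (-23/2) = 1/20
check: Δy/Fy = (-1/20) / (-1) = 1/20 ✓

α = 1/20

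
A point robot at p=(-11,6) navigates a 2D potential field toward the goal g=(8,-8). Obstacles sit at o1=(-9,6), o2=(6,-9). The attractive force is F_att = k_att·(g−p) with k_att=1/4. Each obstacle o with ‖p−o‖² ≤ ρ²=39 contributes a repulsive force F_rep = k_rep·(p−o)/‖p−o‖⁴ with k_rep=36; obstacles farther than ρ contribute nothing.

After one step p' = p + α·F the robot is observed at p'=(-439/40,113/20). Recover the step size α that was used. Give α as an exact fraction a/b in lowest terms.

α = 1/10

F_att = 1/4·(g−p) = 1/4·(19,-14) = (4.7500,-3.5000)
o1: d²=4 ≤ ρ²=39; F_rep = 36·(-2,0)/4² = (-4.5000,0.0000)
o2: d²=514 > ρ²=39 → inactive
F = F_att + ΣF_rep = (0.2500,-3.5000)
Δp = p'−p = (0.0250,-0.3500); α = Δx/Fx = (1/40) / (1/4) = 1/10
check: Δy/Fy = (-7/20) / (-7/2) = 1/10 ✓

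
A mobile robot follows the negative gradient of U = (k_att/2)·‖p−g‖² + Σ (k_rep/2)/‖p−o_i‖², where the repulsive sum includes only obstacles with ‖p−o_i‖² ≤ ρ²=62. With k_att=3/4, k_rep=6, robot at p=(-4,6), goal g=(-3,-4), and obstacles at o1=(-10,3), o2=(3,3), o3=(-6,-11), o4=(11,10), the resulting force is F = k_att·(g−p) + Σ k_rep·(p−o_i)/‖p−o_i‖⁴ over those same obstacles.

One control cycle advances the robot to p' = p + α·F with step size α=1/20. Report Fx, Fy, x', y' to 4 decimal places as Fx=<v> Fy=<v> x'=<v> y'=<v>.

F_att = 3/4·(g−p) = 3/4·(1,-10) = (0.7500,-7.5000)
o1: d²=45 ≤ ρ²=62; F_rep = 6·(6,3)/45² = (0.0178,0.0089)
o2: d²=58 ≤ ρ²=62; F_rep = 6·(-7,3)/58² = (-0.0125,0.0054)
o3: d²=293 > ρ²=62 → inactive
o4: d²=241 > ρ²=62 → inactive
F = F_att + ΣF_rep = (0.7553,-7.4858)
p' = p + 1/20·F = (-3.9622,5.6257)

Fx=0.7553 Fy=-7.4858 x'=-3.9622 y'=5.6257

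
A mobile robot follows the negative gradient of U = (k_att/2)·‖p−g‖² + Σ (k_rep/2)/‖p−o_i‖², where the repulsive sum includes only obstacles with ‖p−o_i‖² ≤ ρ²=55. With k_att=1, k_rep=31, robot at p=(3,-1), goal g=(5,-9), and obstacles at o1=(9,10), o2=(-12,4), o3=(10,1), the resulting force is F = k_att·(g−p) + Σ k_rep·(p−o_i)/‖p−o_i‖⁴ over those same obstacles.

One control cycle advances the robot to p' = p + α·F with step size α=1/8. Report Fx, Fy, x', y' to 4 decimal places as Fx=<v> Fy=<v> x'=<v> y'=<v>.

F_att = 1·(g−p) = 1·(2,-8) = (2.0000,-8.0000)
o1: d²=157 > ρ²=55 → inactive
o2: d²=250 > ρ²=55 → inactive
o3: d²=53 ≤ ρ²=55; F_rep = 31·(-7,-2)/53² = (-0.0773,-0.0221)
F = F_att + ΣF_rep = (1.9227,-8.0221)
p' = p + 1/8·F = (3.2403,-2.0028)

Fx=1.9227 Fy=-8.0221 x'=3.2403 y'=-2.0028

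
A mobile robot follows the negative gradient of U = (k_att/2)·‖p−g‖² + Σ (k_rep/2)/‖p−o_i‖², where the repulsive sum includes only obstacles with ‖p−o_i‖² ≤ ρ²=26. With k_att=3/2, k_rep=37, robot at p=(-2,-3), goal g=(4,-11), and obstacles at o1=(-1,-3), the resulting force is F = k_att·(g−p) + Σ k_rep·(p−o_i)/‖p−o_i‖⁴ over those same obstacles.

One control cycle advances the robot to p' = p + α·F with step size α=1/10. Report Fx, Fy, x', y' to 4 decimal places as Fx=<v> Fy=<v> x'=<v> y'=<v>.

F_att = 3/2·(g−p) = 3/2·(6,-8) = (9.0000,-12.0000)
o1: d²=1 ≤ ρ²=26; F_rep = 37·(-1,0)/1² = (-37.0000,0.0000)
F = F_att + ΣF_rep = (-28.0000,-12.0000)
p' = p + 1/10·F = (-4.8000,-4.2000)

Fx=-28.0000 Fy=-12.0000 x'=-4.8000 y'=-4.2000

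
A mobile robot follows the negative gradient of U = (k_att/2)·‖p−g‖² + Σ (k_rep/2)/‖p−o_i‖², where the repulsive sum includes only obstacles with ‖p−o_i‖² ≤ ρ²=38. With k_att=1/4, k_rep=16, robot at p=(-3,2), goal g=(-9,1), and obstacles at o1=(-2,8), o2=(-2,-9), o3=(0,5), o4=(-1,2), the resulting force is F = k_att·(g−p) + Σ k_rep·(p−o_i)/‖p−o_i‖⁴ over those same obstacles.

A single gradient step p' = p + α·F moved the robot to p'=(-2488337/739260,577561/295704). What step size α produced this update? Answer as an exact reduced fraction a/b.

F_att = 1/4·(g−p) = 1/4·(-6,-1) = (-1.5000,-0.2500)
o1: d²=37 ≤ ρ²=38; F_rep = 16·(-1,-6)/37² = (-0.0117,-0.0701)
o2: d²=122 > ρ²=38 → inactive
o3: d²=18 ≤ ρ²=38; F_rep = 16·(-3,-3)/18² = (-0.1481,-0.1481)
o4: d²=4 ≤ ρ²=38; F_rep = 16·(-2,0)/4² = (-2.0000,0.0000)
F = F_att + ΣF_rep = (-3.6598,-0.4683)
Δp = p'−p = (-0.3660,-0.0468); α = Δx/Fx = (-270557/739260) / (-270557/73926) = 1/10
check: Δy/Fy = (-13847/295704) / (-69235/147852) = 1/10 ✓

α = 1/10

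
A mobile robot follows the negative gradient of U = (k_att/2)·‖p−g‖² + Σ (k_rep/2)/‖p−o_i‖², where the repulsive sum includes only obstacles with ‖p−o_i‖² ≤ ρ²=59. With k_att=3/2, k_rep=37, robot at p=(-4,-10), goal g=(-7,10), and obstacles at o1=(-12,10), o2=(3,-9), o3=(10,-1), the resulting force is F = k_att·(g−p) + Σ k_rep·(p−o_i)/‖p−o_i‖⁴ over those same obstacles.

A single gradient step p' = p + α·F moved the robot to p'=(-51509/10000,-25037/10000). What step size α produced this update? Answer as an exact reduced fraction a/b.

F_att = 3/2·(g−p) = 3/2·(-3,20) = (-4.5000,30.0000)
o1: d²=464 > ρ²=59 → inactive
o2: d²=50 ≤ ρ²=59; F_rep = 37·(-7,-1)/50² = (-0.1036,-0.0148)
o3: d²=277 > ρ²=59 → inactive
F = F_att + ΣF_rep = (-4.6036,29.9852)
Δp = p'−p = (-1.1509,7.4963); α = Δx/Fx = (-11509/10000) / (-11509/2500) = 1/4
check: Δy/Fy = (74963/10000) / (74963/2500) = 1/4 ✓

α = 1/4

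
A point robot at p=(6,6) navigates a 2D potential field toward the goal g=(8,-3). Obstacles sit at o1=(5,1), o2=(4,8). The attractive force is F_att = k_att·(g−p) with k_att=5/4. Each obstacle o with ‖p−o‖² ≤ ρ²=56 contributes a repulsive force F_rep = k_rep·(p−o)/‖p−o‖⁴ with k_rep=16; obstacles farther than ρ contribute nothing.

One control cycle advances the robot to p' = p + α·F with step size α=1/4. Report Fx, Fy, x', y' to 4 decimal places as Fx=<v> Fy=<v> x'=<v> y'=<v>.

Fx=3.0237 Fy=-11.6317 x'=6.7559 y'=3.0921

F_att = 5/4·(g−p) = 5/4·(2,-9) = (2.5000,-11.2500)
o1: d²=26 ≤ ρ²=56; F_rep = 16·(1,5)/26² = (0.0237,0.1183)
o2: d²=8 ≤ ρ²=56; F_rep = 16·(2,-2)/8² = (0.5000,-0.5000)
F = F_att + ΣF_rep = (3.0237,-11.6317)
p' = p + 1/4·F = (6.7559,3.0921)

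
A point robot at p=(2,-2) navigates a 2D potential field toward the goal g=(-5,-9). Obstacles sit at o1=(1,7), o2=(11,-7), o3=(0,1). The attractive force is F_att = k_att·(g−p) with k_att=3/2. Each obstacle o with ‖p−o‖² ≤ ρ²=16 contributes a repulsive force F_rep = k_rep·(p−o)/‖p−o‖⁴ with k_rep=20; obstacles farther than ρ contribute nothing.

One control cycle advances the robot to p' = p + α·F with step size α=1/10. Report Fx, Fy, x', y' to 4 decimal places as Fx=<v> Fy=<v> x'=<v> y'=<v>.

Fx=-10.2633 Fy=-10.8550 x'=0.9737 y'=-3.0855

F_att = 3/2·(g−p) = 3/2·(-7,-7) = (-10.5000,-10.5000)
o1: d²=82 > ρ²=16 → inactive
o2: d²=106 > ρ²=16 → inactive
o3: d²=13 ≤ ρ²=16; F_rep = 20·(2,-3)/13² = (0.2367,-0.3550)
F = F_att + ΣF_rep = (-10.2633,-10.8550)
p' = p + 1/10·F = (0.9737,-3.0855)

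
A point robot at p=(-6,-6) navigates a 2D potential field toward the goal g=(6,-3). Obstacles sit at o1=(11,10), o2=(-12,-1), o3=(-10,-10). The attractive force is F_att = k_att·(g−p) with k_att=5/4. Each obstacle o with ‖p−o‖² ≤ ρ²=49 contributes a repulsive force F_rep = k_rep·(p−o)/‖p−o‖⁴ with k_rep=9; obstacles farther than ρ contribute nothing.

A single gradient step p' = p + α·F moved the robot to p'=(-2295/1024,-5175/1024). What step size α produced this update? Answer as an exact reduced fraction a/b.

F_att = 5/4·(g−p) = 5/4·(12,3) = (15.0000,3.7500)
o1: d²=545 > ρ²=49 → inactive
o2: d²=61 > ρ²=49 → inactive
o3: d²=32 ≤ ρ²=49; F_rep = 9·(4,4)/32² = (0.0352,0.0352)
F = F_att + ΣF_rep = (15.0352,3.7852)
Δp = p'−p = (3.7588,0.9463); α = Δx/Fx = (3849/1024) / (3849/256) = 1/4
check: Δy/Fy = (969/1024) / (969/256) = 1/4 ✓

α = 1/4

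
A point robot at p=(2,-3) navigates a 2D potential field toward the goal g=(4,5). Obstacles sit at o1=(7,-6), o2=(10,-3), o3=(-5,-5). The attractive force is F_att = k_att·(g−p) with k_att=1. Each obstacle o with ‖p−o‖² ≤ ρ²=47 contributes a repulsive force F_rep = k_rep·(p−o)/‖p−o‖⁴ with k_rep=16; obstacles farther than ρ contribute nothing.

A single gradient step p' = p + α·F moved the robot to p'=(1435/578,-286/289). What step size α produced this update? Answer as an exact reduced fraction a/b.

F_att = 1·(g−p) = 1·(2,8) = (2.0000,8.0000)
o1: d²=34 ≤ ρ²=47; F_rep = 16·(-5,3)/34² = (-0.0692,0.0415)
o2: d²=64 > ρ²=47 → inactive
o3: d²=53 > ρ²=47 → inactive
F = F_att + ΣF_rep = (1.9308,8.0415)
Δp = p'−p = (0.4827,2.0104); α = Δx/Fx = (279/578) / (558/289) = 1/4
check: Δy/Fy = (581/289) / (2324/289) = 1/4 ✓

α = 1/4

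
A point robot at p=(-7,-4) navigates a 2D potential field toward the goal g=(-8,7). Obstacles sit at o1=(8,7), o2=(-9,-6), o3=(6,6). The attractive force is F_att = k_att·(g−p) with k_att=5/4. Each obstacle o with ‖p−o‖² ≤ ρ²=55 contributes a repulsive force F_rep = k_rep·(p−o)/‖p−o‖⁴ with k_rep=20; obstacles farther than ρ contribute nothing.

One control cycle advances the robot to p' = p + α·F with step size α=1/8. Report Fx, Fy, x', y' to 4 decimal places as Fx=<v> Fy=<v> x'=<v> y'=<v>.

Fx=-0.6250 Fy=14.3750 x'=-7.0781 y'=-2.2031

F_att = 5/4·(g−p) = 5/4·(-1,11) = (-1.2500,13.7500)
o1: d²=346 > ρ²=55 → inactive
o2: d²=8 ≤ ρ²=55; F_rep = 20·(2,2)/8² = (0.6250,0.6250)
o3: d²=269 > ρ²=55 → inactive
F = F_att + ΣF_rep = (-0.6250,14.3750)
p' = p + 1/8·F = (-7.0781,-2.2031)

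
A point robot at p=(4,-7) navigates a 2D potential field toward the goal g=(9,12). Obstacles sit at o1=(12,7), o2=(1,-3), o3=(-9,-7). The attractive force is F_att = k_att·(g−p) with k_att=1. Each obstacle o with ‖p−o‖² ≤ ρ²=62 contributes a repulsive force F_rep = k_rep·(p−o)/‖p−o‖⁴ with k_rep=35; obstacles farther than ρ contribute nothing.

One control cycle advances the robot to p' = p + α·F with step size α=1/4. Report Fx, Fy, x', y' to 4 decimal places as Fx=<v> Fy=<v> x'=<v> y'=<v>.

Fx=5.1680 Fy=18.7760 x'=5.2920 y'=-2.3060

F_att = 1·(g−p) = 1·(5,19) = (5.0000,19.0000)
o1: d²=260 > ρ²=62 → inactive
o2: d²=25 ≤ ρ²=62; F_rep = 35·(3,-4)/25² = (0.1680,-0.2240)
o3: d²=169 > ρ²=62 → inactive
F = F_att + ΣF_rep = (5.1680,18.7760)
p' = p + 1/4·F = (5.2920,-2.3060)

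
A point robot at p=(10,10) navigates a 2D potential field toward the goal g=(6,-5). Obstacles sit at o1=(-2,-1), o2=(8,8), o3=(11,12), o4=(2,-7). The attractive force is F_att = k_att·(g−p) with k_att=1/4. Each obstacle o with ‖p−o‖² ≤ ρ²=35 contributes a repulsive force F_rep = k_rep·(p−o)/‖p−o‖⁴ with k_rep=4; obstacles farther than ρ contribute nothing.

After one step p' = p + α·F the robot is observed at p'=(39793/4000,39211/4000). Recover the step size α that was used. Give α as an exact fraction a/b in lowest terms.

F_att = 1/4·(g−p) = 1/4·(-4,-15) = (-1.0000,-3.7500)
o1: d²=265 > ρ²=35 → inactive
o2: d²=8 ≤ ρ²=35; F_rep = 4·(2,2)/8² = (0.1250,0.1250)
o3: d²=5 ≤ ρ²=35; F_rep = 4·(-1,-2)/5² = (-0.1600,-0.3200)
o4: d²=353 > ρ²=35 → inactive
F = F_att + ΣF_rep = (-1.0350,-3.9450)
Δp = p'−p = (-0.0517,-0.1973); α = Δx/Fx = (-207/4000) / (-207/200) = 1/20
check: Δy/Fy = (-789/4000) / (-789/200) = 1/20 ✓

α = 1/20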